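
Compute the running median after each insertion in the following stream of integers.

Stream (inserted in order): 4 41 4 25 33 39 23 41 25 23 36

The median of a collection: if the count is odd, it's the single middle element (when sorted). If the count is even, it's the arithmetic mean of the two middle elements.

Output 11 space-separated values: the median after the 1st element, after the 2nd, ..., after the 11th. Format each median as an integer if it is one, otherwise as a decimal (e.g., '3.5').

Step 1: insert 4 -> lo=[4] (size 1, max 4) hi=[] (size 0) -> median=4
Step 2: insert 41 -> lo=[4] (size 1, max 4) hi=[41] (size 1, min 41) -> median=22.5
Step 3: insert 4 -> lo=[4, 4] (size 2, max 4) hi=[41] (size 1, min 41) -> median=4
Step 4: insert 25 -> lo=[4, 4] (size 2, max 4) hi=[25, 41] (size 2, min 25) -> median=14.5
Step 5: insert 33 -> lo=[4, 4, 25] (size 3, max 25) hi=[33, 41] (size 2, min 33) -> median=25
Step 6: insert 39 -> lo=[4, 4, 25] (size 3, max 25) hi=[33, 39, 41] (size 3, min 33) -> median=29
Step 7: insert 23 -> lo=[4, 4, 23, 25] (size 4, max 25) hi=[33, 39, 41] (size 3, min 33) -> median=25
Step 8: insert 41 -> lo=[4, 4, 23, 25] (size 4, max 25) hi=[33, 39, 41, 41] (size 4, min 33) -> median=29
Step 9: insert 25 -> lo=[4, 4, 23, 25, 25] (size 5, max 25) hi=[33, 39, 41, 41] (size 4, min 33) -> median=25
Step 10: insert 23 -> lo=[4, 4, 23, 23, 25] (size 5, max 25) hi=[25, 33, 39, 41, 41] (size 5, min 25) -> median=25
Step 11: insert 36 -> lo=[4, 4, 23, 23, 25, 25] (size 6, max 25) hi=[33, 36, 39, 41, 41] (size 5, min 33) -> median=25

Answer: 4 22.5 4 14.5 25 29 25 29 25 25 25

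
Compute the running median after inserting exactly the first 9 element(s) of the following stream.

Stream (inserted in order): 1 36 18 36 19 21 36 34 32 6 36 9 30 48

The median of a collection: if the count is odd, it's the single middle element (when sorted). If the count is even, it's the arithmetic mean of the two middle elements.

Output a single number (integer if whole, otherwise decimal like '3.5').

Step 1: insert 1 -> lo=[1] (size 1, max 1) hi=[] (size 0) -> median=1
Step 2: insert 36 -> lo=[1] (size 1, max 1) hi=[36] (size 1, min 36) -> median=18.5
Step 3: insert 18 -> lo=[1, 18] (size 2, max 18) hi=[36] (size 1, min 36) -> median=18
Step 4: insert 36 -> lo=[1, 18] (size 2, max 18) hi=[36, 36] (size 2, min 36) -> median=27
Step 5: insert 19 -> lo=[1, 18, 19] (size 3, max 19) hi=[36, 36] (size 2, min 36) -> median=19
Step 6: insert 21 -> lo=[1, 18, 19] (size 3, max 19) hi=[21, 36, 36] (size 3, min 21) -> median=20
Step 7: insert 36 -> lo=[1, 18, 19, 21] (size 4, max 21) hi=[36, 36, 36] (size 3, min 36) -> median=21
Step 8: insert 34 -> lo=[1, 18, 19, 21] (size 4, max 21) hi=[34, 36, 36, 36] (size 4, min 34) -> median=27.5
Step 9: insert 32 -> lo=[1, 18, 19, 21, 32] (size 5, max 32) hi=[34, 36, 36, 36] (size 4, min 34) -> median=32

Answer: 32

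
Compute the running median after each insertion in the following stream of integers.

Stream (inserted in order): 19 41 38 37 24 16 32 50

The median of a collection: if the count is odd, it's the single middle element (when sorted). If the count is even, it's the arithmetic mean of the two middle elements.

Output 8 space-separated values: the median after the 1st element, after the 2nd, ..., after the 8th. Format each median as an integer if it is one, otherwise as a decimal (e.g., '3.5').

Step 1: insert 19 -> lo=[19] (size 1, max 19) hi=[] (size 0) -> median=19
Step 2: insert 41 -> lo=[19] (size 1, max 19) hi=[41] (size 1, min 41) -> median=30
Step 3: insert 38 -> lo=[19, 38] (size 2, max 38) hi=[41] (size 1, min 41) -> median=38
Step 4: insert 37 -> lo=[19, 37] (size 2, max 37) hi=[38, 41] (size 2, min 38) -> median=37.5
Step 5: insert 24 -> lo=[19, 24, 37] (size 3, max 37) hi=[38, 41] (size 2, min 38) -> median=37
Step 6: insert 16 -> lo=[16, 19, 24] (size 3, max 24) hi=[37, 38, 41] (size 3, min 37) -> median=30.5
Step 7: insert 32 -> lo=[16, 19, 24, 32] (size 4, max 32) hi=[37, 38, 41] (size 3, min 37) -> median=32
Step 8: insert 50 -> lo=[16, 19, 24, 32] (size 4, max 32) hi=[37, 38, 41, 50] (size 4, min 37) -> median=34.5

Answer: 19 30 38 37.5 37 30.5 32 34.5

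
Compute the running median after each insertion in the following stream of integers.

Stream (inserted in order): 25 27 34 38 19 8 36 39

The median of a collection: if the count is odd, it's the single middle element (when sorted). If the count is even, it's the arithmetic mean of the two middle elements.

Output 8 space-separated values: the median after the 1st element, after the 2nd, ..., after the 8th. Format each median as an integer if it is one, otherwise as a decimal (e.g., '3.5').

Step 1: insert 25 -> lo=[25] (size 1, max 25) hi=[] (size 0) -> median=25
Step 2: insert 27 -> lo=[25] (size 1, max 25) hi=[27] (size 1, min 27) -> median=26
Step 3: insert 34 -> lo=[25, 27] (size 2, max 27) hi=[34] (size 1, min 34) -> median=27
Step 4: insert 38 -> lo=[25, 27] (size 2, max 27) hi=[34, 38] (size 2, min 34) -> median=30.5
Step 5: insert 19 -> lo=[19, 25, 27] (size 3, max 27) hi=[34, 38] (size 2, min 34) -> median=27
Step 6: insert 8 -> lo=[8, 19, 25] (size 3, max 25) hi=[27, 34, 38] (size 3, min 27) -> median=26
Step 7: insert 36 -> lo=[8, 19, 25, 27] (size 4, max 27) hi=[34, 36, 38] (size 3, min 34) -> median=27
Step 8: insert 39 -> lo=[8, 19, 25, 27] (size 4, max 27) hi=[34, 36, 38, 39] (size 4, min 34) -> median=30.5

Answer: 25 26 27 30.5 27 26 27 30.5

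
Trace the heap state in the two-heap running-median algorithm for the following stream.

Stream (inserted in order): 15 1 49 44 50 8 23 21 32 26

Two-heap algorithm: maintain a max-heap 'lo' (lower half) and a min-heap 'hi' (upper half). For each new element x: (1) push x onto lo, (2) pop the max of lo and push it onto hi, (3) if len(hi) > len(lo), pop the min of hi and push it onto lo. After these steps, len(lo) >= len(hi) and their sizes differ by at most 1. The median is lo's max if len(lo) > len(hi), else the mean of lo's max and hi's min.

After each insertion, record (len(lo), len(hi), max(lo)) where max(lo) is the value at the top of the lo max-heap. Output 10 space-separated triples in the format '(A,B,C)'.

Step 1: insert 15 -> lo=[15] hi=[] -> (len(lo)=1, len(hi)=0, max(lo)=15)
Step 2: insert 1 -> lo=[1] hi=[15] -> (len(lo)=1, len(hi)=1, max(lo)=1)
Step 3: insert 49 -> lo=[1, 15] hi=[49] -> (len(lo)=2, len(hi)=1, max(lo)=15)
Step 4: insert 44 -> lo=[1, 15] hi=[44, 49] -> (len(lo)=2, len(hi)=2, max(lo)=15)
Step 5: insert 50 -> lo=[1, 15, 44] hi=[49, 50] -> (len(lo)=3, len(hi)=2, max(lo)=44)
Step 6: insert 8 -> lo=[1, 8, 15] hi=[44, 49, 50] -> (len(lo)=3, len(hi)=3, max(lo)=15)
Step 7: insert 23 -> lo=[1, 8, 15, 23] hi=[44, 49, 50] -> (len(lo)=4, len(hi)=3, max(lo)=23)
Step 8: insert 21 -> lo=[1, 8, 15, 21] hi=[23, 44, 49, 50] -> (len(lo)=4, len(hi)=4, max(lo)=21)
Step 9: insert 32 -> lo=[1, 8, 15, 21, 23] hi=[32, 44, 49, 50] -> (len(lo)=5, len(hi)=4, max(lo)=23)
Step 10: insert 26 -> lo=[1, 8, 15, 21, 23] hi=[26, 32, 44, 49, 50] -> (len(lo)=5, len(hi)=5, max(lo)=23)

Answer: (1,0,15) (1,1,1) (2,1,15) (2,2,15) (3,2,44) (3,3,15) (4,3,23) (4,4,21) (5,4,23) (5,5,23)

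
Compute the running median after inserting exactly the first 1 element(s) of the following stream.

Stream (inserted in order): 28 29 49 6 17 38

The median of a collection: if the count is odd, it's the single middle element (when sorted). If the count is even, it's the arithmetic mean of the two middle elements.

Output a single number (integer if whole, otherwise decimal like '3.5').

Answer: 28

Derivation:
Step 1: insert 28 -> lo=[28] (size 1, max 28) hi=[] (size 0) -> median=28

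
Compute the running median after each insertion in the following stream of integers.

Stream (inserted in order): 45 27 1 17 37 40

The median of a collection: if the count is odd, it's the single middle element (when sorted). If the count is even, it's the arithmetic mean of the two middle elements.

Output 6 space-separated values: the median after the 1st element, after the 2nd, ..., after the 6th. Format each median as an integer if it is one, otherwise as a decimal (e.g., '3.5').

Answer: 45 36 27 22 27 32

Derivation:
Step 1: insert 45 -> lo=[45] (size 1, max 45) hi=[] (size 0) -> median=45
Step 2: insert 27 -> lo=[27] (size 1, max 27) hi=[45] (size 1, min 45) -> median=36
Step 3: insert 1 -> lo=[1, 27] (size 2, max 27) hi=[45] (size 1, min 45) -> median=27
Step 4: insert 17 -> lo=[1, 17] (size 2, max 17) hi=[27, 45] (size 2, min 27) -> median=22
Step 5: insert 37 -> lo=[1, 17, 27] (size 3, max 27) hi=[37, 45] (size 2, min 37) -> median=27
Step 6: insert 40 -> lo=[1, 17, 27] (size 3, max 27) hi=[37, 40, 45] (size 3, min 37) -> median=32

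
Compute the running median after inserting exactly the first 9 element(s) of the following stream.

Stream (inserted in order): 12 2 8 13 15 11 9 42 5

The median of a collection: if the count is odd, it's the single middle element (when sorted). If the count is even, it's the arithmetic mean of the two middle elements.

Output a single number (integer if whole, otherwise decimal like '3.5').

Step 1: insert 12 -> lo=[12] (size 1, max 12) hi=[] (size 0) -> median=12
Step 2: insert 2 -> lo=[2] (size 1, max 2) hi=[12] (size 1, min 12) -> median=7
Step 3: insert 8 -> lo=[2, 8] (size 2, max 8) hi=[12] (size 1, min 12) -> median=8
Step 4: insert 13 -> lo=[2, 8] (size 2, max 8) hi=[12, 13] (size 2, min 12) -> median=10
Step 5: insert 15 -> lo=[2, 8, 12] (size 3, max 12) hi=[13, 15] (size 2, min 13) -> median=12
Step 6: insert 11 -> lo=[2, 8, 11] (size 3, max 11) hi=[12, 13, 15] (size 3, min 12) -> median=11.5
Step 7: insert 9 -> lo=[2, 8, 9, 11] (size 4, max 11) hi=[12, 13, 15] (size 3, min 12) -> median=11
Step 8: insert 42 -> lo=[2, 8, 9, 11] (size 4, max 11) hi=[12, 13, 15, 42] (size 4, min 12) -> median=11.5
Step 9: insert 5 -> lo=[2, 5, 8, 9, 11] (size 5, max 11) hi=[12, 13, 15, 42] (size 4, min 12) -> median=11

Answer: 11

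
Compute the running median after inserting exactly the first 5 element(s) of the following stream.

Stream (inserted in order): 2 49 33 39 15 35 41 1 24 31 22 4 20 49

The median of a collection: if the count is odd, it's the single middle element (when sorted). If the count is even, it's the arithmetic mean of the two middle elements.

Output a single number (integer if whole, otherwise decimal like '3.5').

Step 1: insert 2 -> lo=[2] (size 1, max 2) hi=[] (size 0) -> median=2
Step 2: insert 49 -> lo=[2] (size 1, max 2) hi=[49] (size 1, min 49) -> median=25.5
Step 3: insert 33 -> lo=[2, 33] (size 2, max 33) hi=[49] (size 1, min 49) -> median=33
Step 4: insert 39 -> lo=[2, 33] (size 2, max 33) hi=[39, 49] (size 2, min 39) -> median=36
Step 5: insert 15 -> lo=[2, 15, 33] (size 3, max 33) hi=[39, 49] (size 2, min 39) -> median=33

Answer: 33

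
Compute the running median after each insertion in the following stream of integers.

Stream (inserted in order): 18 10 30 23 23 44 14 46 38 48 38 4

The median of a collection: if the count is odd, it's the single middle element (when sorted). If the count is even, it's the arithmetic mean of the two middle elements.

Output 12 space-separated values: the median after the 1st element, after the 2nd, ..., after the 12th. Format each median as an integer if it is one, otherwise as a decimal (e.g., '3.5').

Answer: 18 14 18 20.5 23 23 23 23 23 26.5 30 26.5

Derivation:
Step 1: insert 18 -> lo=[18] (size 1, max 18) hi=[] (size 0) -> median=18
Step 2: insert 10 -> lo=[10] (size 1, max 10) hi=[18] (size 1, min 18) -> median=14
Step 3: insert 30 -> lo=[10, 18] (size 2, max 18) hi=[30] (size 1, min 30) -> median=18
Step 4: insert 23 -> lo=[10, 18] (size 2, max 18) hi=[23, 30] (size 2, min 23) -> median=20.5
Step 5: insert 23 -> lo=[10, 18, 23] (size 3, max 23) hi=[23, 30] (size 2, min 23) -> median=23
Step 6: insert 44 -> lo=[10, 18, 23] (size 3, max 23) hi=[23, 30, 44] (size 3, min 23) -> median=23
Step 7: insert 14 -> lo=[10, 14, 18, 23] (size 4, max 23) hi=[23, 30, 44] (size 3, min 23) -> median=23
Step 8: insert 46 -> lo=[10, 14, 18, 23] (size 4, max 23) hi=[23, 30, 44, 46] (size 4, min 23) -> median=23
Step 9: insert 38 -> lo=[10, 14, 18, 23, 23] (size 5, max 23) hi=[30, 38, 44, 46] (size 4, min 30) -> median=23
Step 10: insert 48 -> lo=[10, 14, 18, 23, 23] (size 5, max 23) hi=[30, 38, 44, 46, 48] (size 5, min 30) -> median=26.5
Step 11: insert 38 -> lo=[10, 14, 18, 23, 23, 30] (size 6, max 30) hi=[38, 38, 44, 46, 48] (size 5, min 38) -> median=30
Step 12: insert 4 -> lo=[4, 10, 14, 18, 23, 23] (size 6, max 23) hi=[30, 38, 38, 44, 46, 48] (size 6, min 30) -> median=26.5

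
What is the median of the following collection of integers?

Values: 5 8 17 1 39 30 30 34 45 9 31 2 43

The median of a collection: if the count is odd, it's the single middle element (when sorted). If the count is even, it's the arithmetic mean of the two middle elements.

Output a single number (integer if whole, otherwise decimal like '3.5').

Answer: 30

Derivation:
Step 1: insert 5 -> lo=[5] (size 1, max 5) hi=[] (size 0) -> median=5
Step 2: insert 8 -> lo=[5] (size 1, max 5) hi=[8] (size 1, min 8) -> median=6.5
Step 3: insert 17 -> lo=[5, 8] (size 2, max 8) hi=[17] (size 1, min 17) -> median=8
Step 4: insert 1 -> lo=[1, 5] (size 2, max 5) hi=[8, 17] (size 2, min 8) -> median=6.5
Step 5: insert 39 -> lo=[1, 5, 8] (size 3, max 8) hi=[17, 39] (size 2, min 17) -> median=8
Step 6: insert 30 -> lo=[1, 5, 8] (size 3, max 8) hi=[17, 30, 39] (size 3, min 17) -> median=12.5
Step 7: insert 30 -> lo=[1, 5, 8, 17] (size 4, max 17) hi=[30, 30, 39] (size 3, min 30) -> median=17
Step 8: insert 34 -> lo=[1, 5, 8, 17] (size 4, max 17) hi=[30, 30, 34, 39] (size 4, min 30) -> median=23.5
Step 9: insert 45 -> lo=[1, 5, 8, 17, 30] (size 5, max 30) hi=[30, 34, 39, 45] (size 4, min 30) -> median=30
Step 10: insert 9 -> lo=[1, 5, 8, 9, 17] (size 5, max 17) hi=[30, 30, 34, 39, 45] (size 5, min 30) -> median=23.5
Step 11: insert 31 -> lo=[1, 5, 8, 9, 17, 30] (size 6, max 30) hi=[30, 31, 34, 39, 45] (size 5, min 30) -> median=30
Step 12: insert 2 -> lo=[1, 2, 5, 8, 9, 17] (size 6, max 17) hi=[30, 30, 31, 34, 39, 45] (size 6, min 30) -> median=23.5
Step 13: insert 43 -> lo=[1, 2, 5, 8, 9, 17, 30] (size 7, max 30) hi=[30, 31, 34, 39, 43, 45] (size 6, min 30) -> median=30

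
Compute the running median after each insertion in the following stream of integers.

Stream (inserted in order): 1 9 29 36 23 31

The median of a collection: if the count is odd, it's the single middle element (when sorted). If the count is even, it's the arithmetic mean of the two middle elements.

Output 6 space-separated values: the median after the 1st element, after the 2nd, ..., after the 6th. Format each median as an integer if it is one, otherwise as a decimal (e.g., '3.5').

Answer: 1 5 9 19 23 26

Derivation:
Step 1: insert 1 -> lo=[1] (size 1, max 1) hi=[] (size 0) -> median=1
Step 2: insert 9 -> lo=[1] (size 1, max 1) hi=[9] (size 1, min 9) -> median=5
Step 3: insert 29 -> lo=[1, 9] (size 2, max 9) hi=[29] (size 1, min 29) -> median=9
Step 4: insert 36 -> lo=[1, 9] (size 2, max 9) hi=[29, 36] (size 2, min 29) -> median=19
Step 5: insert 23 -> lo=[1, 9, 23] (size 3, max 23) hi=[29, 36] (size 2, min 29) -> median=23
Step 6: insert 31 -> lo=[1, 9, 23] (size 3, max 23) hi=[29, 31, 36] (size 3, min 29) -> median=26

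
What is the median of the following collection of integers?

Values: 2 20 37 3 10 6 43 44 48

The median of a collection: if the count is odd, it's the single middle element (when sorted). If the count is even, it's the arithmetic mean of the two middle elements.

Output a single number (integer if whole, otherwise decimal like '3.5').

Answer: 20

Derivation:
Step 1: insert 2 -> lo=[2] (size 1, max 2) hi=[] (size 0) -> median=2
Step 2: insert 20 -> lo=[2] (size 1, max 2) hi=[20] (size 1, min 20) -> median=11
Step 3: insert 37 -> lo=[2, 20] (size 2, max 20) hi=[37] (size 1, min 37) -> median=20
Step 4: insert 3 -> lo=[2, 3] (size 2, max 3) hi=[20, 37] (size 2, min 20) -> median=11.5
Step 5: insert 10 -> lo=[2, 3, 10] (size 3, max 10) hi=[20, 37] (size 2, min 20) -> median=10
Step 6: insert 6 -> lo=[2, 3, 6] (size 3, max 6) hi=[10, 20, 37] (size 3, min 10) -> median=8
Step 7: insert 43 -> lo=[2, 3, 6, 10] (size 4, max 10) hi=[20, 37, 43] (size 3, min 20) -> median=10
Step 8: insert 44 -> lo=[2, 3, 6, 10] (size 4, max 10) hi=[20, 37, 43, 44] (size 4, min 20) -> median=15
Step 9: insert 48 -> lo=[2, 3, 6, 10, 20] (size 5, max 20) hi=[37, 43, 44, 48] (size 4, min 37) -> median=20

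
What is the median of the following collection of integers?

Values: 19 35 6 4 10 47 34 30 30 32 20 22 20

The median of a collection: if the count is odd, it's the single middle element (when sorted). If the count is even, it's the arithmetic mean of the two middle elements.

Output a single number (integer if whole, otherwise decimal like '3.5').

Answer: 22

Derivation:
Step 1: insert 19 -> lo=[19] (size 1, max 19) hi=[] (size 0) -> median=19
Step 2: insert 35 -> lo=[19] (size 1, max 19) hi=[35] (size 1, min 35) -> median=27
Step 3: insert 6 -> lo=[6, 19] (size 2, max 19) hi=[35] (size 1, min 35) -> median=19
Step 4: insert 4 -> lo=[4, 6] (size 2, max 6) hi=[19, 35] (size 2, min 19) -> median=12.5
Step 5: insert 10 -> lo=[4, 6, 10] (size 3, max 10) hi=[19, 35] (size 2, min 19) -> median=10
Step 6: insert 47 -> lo=[4, 6, 10] (size 3, max 10) hi=[19, 35, 47] (size 3, min 19) -> median=14.5
Step 7: insert 34 -> lo=[4, 6, 10, 19] (size 4, max 19) hi=[34, 35, 47] (size 3, min 34) -> median=19
Step 8: insert 30 -> lo=[4, 6, 10, 19] (size 4, max 19) hi=[30, 34, 35, 47] (size 4, min 30) -> median=24.5
Step 9: insert 30 -> lo=[4, 6, 10, 19, 30] (size 5, max 30) hi=[30, 34, 35, 47] (size 4, min 30) -> median=30
Step 10: insert 32 -> lo=[4, 6, 10, 19, 30] (size 5, max 30) hi=[30, 32, 34, 35, 47] (size 5, min 30) -> median=30
Step 11: insert 20 -> lo=[4, 6, 10, 19, 20, 30] (size 6, max 30) hi=[30, 32, 34, 35, 47] (size 5, min 30) -> median=30
Step 12: insert 22 -> lo=[4, 6, 10, 19, 20, 22] (size 6, max 22) hi=[30, 30, 32, 34, 35, 47] (size 6, min 30) -> median=26
Step 13: insert 20 -> lo=[4, 6, 10, 19, 20, 20, 22] (size 7, max 22) hi=[30, 30, 32, 34, 35, 47] (size 6, min 30) -> median=22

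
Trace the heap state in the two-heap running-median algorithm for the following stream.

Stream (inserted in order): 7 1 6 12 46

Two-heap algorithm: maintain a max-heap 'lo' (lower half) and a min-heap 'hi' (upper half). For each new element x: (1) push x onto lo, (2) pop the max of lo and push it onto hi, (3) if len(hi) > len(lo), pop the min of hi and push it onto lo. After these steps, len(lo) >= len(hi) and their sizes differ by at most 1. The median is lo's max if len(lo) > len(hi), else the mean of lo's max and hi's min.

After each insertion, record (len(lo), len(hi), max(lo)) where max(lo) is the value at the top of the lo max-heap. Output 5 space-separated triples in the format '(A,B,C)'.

Answer: (1,0,7) (1,1,1) (2,1,6) (2,2,6) (3,2,7)

Derivation:
Step 1: insert 7 -> lo=[7] hi=[] -> (len(lo)=1, len(hi)=0, max(lo)=7)
Step 2: insert 1 -> lo=[1] hi=[7] -> (len(lo)=1, len(hi)=1, max(lo)=1)
Step 3: insert 6 -> lo=[1, 6] hi=[7] -> (len(lo)=2, len(hi)=1, max(lo)=6)
Step 4: insert 12 -> lo=[1, 6] hi=[7, 12] -> (len(lo)=2, len(hi)=2, max(lo)=6)
Step 5: insert 46 -> lo=[1, 6, 7] hi=[12, 46] -> (len(lo)=3, len(hi)=2, max(lo)=7)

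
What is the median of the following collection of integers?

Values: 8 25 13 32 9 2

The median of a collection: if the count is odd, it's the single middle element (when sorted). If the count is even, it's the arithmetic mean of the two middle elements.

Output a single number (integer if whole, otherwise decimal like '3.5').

Answer: 11

Derivation:
Step 1: insert 8 -> lo=[8] (size 1, max 8) hi=[] (size 0) -> median=8
Step 2: insert 25 -> lo=[8] (size 1, max 8) hi=[25] (size 1, min 25) -> median=16.5
Step 3: insert 13 -> lo=[8, 13] (size 2, max 13) hi=[25] (size 1, min 25) -> median=13
Step 4: insert 32 -> lo=[8, 13] (size 2, max 13) hi=[25, 32] (size 2, min 25) -> median=19
Step 5: insert 9 -> lo=[8, 9, 13] (size 3, max 13) hi=[25, 32] (size 2, min 25) -> median=13
Step 6: insert 2 -> lo=[2, 8, 9] (size 3, max 9) hi=[13, 25, 32] (size 3, min 13) -> median=11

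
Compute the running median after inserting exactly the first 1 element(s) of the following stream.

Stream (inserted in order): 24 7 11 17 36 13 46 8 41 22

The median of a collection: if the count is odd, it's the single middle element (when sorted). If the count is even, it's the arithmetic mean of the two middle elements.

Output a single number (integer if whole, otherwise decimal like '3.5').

Answer: 24

Derivation:
Step 1: insert 24 -> lo=[24] (size 1, max 24) hi=[] (size 0) -> median=24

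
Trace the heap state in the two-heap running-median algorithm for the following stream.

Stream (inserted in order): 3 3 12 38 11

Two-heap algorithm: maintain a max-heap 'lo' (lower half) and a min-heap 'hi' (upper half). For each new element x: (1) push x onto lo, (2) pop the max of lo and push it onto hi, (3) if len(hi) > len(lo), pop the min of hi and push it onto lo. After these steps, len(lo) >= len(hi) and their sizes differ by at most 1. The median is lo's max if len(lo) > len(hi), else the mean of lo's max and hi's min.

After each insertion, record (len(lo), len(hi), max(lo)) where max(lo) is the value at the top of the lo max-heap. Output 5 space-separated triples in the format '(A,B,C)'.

Answer: (1,0,3) (1,1,3) (2,1,3) (2,2,3) (3,2,11)

Derivation:
Step 1: insert 3 -> lo=[3] hi=[] -> (len(lo)=1, len(hi)=0, max(lo)=3)
Step 2: insert 3 -> lo=[3] hi=[3] -> (len(lo)=1, len(hi)=1, max(lo)=3)
Step 3: insert 12 -> lo=[3, 3] hi=[12] -> (len(lo)=2, len(hi)=1, max(lo)=3)
Step 4: insert 38 -> lo=[3, 3] hi=[12, 38] -> (len(lo)=2, len(hi)=2, max(lo)=3)
Step 5: insert 11 -> lo=[3, 3, 11] hi=[12, 38] -> (len(lo)=3, len(hi)=2, max(lo)=11)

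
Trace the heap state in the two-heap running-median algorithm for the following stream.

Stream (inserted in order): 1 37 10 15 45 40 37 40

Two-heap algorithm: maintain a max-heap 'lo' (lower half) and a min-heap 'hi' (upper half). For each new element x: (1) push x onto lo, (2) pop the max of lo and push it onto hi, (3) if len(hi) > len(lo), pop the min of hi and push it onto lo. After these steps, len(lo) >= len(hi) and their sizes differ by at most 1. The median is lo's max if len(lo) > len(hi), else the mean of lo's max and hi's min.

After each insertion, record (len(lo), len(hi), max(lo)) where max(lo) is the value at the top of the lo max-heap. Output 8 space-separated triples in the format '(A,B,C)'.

Answer: (1,0,1) (1,1,1) (2,1,10) (2,2,10) (3,2,15) (3,3,15) (4,3,37) (4,4,37)

Derivation:
Step 1: insert 1 -> lo=[1] hi=[] -> (len(lo)=1, len(hi)=0, max(lo)=1)
Step 2: insert 37 -> lo=[1] hi=[37] -> (len(lo)=1, len(hi)=1, max(lo)=1)
Step 3: insert 10 -> lo=[1, 10] hi=[37] -> (len(lo)=2, len(hi)=1, max(lo)=10)
Step 4: insert 15 -> lo=[1, 10] hi=[15, 37] -> (len(lo)=2, len(hi)=2, max(lo)=10)
Step 5: insert 45 -> lo=[1, 10, 15] hi=[37, 45] -> (len(lo)=3, len(hi)=2, max(lo)=15)
Step 6: insert 40 -> lo=[1, 10, 15] hi=[37, 40, 45] -> (len(lo)=3, len(hi)=3, max(lo)=15)
Step 7: insert 37 -> lo=[1, 10, 15, 37] hi=[37, 40, 45] -> (len(lo)=4, len(hi)=3, max(lo)=37)
Step 8: insert 40 -> lo=[1, 10, 15, 37] hi=[37, 40, 40, 45] -> (len(lo)=4, len(hi)=4, max(lo)=37)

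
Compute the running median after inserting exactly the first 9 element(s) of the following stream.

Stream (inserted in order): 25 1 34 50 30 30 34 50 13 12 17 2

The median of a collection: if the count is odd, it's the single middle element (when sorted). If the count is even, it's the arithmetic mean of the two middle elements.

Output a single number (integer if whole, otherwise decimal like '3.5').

Answer: 30

Derivation:
Step 1: insert 25 -> lo=[25] (size 1, max 25) hi=[] (size 0) -> median=25
Step 2: insert 1 -> lo=[1] (size 1, max 1) hi=[25] (size 1, min 25) -> median=13
Step 3: insert 34 -> lo=[1, 25] (size 2, max 25) hi=[34] (size 1, min 34) -> median=25
Step 4: insert 50 -> lo=[1, 25] (size 2, max 25) hi=[34, 50] (size 2, min 34) -> median=29.5
Step 5: insert 30 -> lo=[1, 25, 30] (size 3, max 30) hi=[34, 50] (size 2, min 34) -> median=30
Step 6: insert 30 -> lo=[1, 25, 30] (size 3, max 30) hi=[30, 34, 50] (size 3, min 30) -> median=30
Step 7: insert 34 -> lo=[1, 25, 30, 30] (size 4, max 30) hi=[34, 34, 50] (size 3, min 34) -> median=30
Step 8: insert 50 -> lo=[1, 25, 30, 30] (size 4, max 30) hi=[34, 34, 50, 50] (size 4, min 34) -> median=32
Step 9: insert 13 -> lo=[1, 13, 25, 30, 30] (size 5, max 30) hi=[34, 34, 50, 50] (size 4, min 34) -> median=30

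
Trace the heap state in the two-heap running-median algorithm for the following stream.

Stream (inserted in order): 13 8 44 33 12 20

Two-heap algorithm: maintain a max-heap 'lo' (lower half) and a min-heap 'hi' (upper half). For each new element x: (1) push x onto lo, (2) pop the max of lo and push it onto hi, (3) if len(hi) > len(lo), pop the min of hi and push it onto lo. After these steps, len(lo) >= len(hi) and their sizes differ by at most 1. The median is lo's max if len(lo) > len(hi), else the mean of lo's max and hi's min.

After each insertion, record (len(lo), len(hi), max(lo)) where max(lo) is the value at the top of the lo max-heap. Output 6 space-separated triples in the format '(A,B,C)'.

Step 1: insert 13 -> lo=[13] hi=[] -> (len(lo)=1, len(hi)=0, max(lo)=13)
Step 2: insert 8 -> lo=[8] hi=[13] -> (len(lo)=1, len(hi)=1, max(lo)=8)
Step 3: insert 44 -> lo=[8, 13] hi=[44] -> (len(lo)=2, len(hi)=1, max(lo)=13)
Step 4: insert 33 -> lo=[8, 13] hi=[33, 44] -> (len(lo)=2, len(hi)=2, max(lo)=13)
Step 5: insert 12 -> lo=[8, 12, 13] hi=[33, 44] -> (len(lo)=3, len(hi)=2, max(lo)=13)
Step 6: insert 20 -> lo=[8, 12, 13] hi=[20, 33, 44] -> (len(lo)=3, len(hi)=3, max(lo)=13)

Answer: (1,0,13) (1,1,8) (2,1,13) (2,2,13) (3,2,13) (3,3,13)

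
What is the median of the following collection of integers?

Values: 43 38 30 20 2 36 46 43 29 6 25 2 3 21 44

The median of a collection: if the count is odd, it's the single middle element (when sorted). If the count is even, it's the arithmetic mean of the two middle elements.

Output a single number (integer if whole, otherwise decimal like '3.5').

Step 1: insert 43 -> lo=[43] (size 1, max 43) hi=[] (size 0) -> median=43
Step 2: insert 38 -> lo=[38] (size 1, max 38) hi=[43] (size 1, min 43) -> median=40.5
Step 3: insert 30 -> lo=[30, 38] (size 2, max 38) hi=[43] (size 1, min 43) -> median=38
Step 4: insert 20 -> lo=[20, 30] (size 2, max 30) hi=[38, 43] (size 2, min 38) -> median=34
Step 5: insert 2 -> lo=[2, 20, 30] (size 3, max 30) hi=[38, 43] (size 2, min 38) -> median=30
Step 6: insert 36 -> lo=[2, 20, 30] (size 3, max 30) hi=[36, 38, 43] (size 3, min 36) -> median=33
Step 7: insert 46 -> lo=[2, 20, 30, 36] (size 4, max 36) hi=[38, 43, 46] (size 3, min 38) -> median=36
Step 8: insert 43 -> lo=[2, 20, 30, 36] (size 4, max 36) hi=[38, 43, 43, 46] (size 4, min 38) -> median=37
Step 9: insert 29 -> lo=[2, 20, 29, 30, 36] (size 5, max 36) hi=[38, 43, 43, 46] (size 4, min 38) -> median=36
Step 10: insert 6 -> lo=[2, 6, 20, 29, 30] (size 5, max 30) hi=[36, 38, 43, 43, 46] (size 5, min 36) -> median=33
Step 11: insert 25 -> lo=[2, 6, 20, 25, 29, 30] (size 6, max 30) hi=[36, 38, 43, 43, 46] (size 5, min 36) -> median=30
Step 12: insert 2 -> lo=[2, 2, 6, 20, 25, 29] (size 6, max 29) hi=[30, 36, 38, 43, 43, 46] (size 6, min 30) -> median=29.5
Step 13: insert 3 -> lo=[2, 2, 3, 6, 20, 25, 29] (size 7, max 29) hi=[30, 36, 38, 43, 43, 46] (size 6, min 30) -> median=29
Step 14: insert 21 -> lo=[2, 2, 3, 6, 20, 21, 25] (size 7, max 25) hi=[29, 30, 36, 38, 43, 43, 46] (size 7, min 29) -> median=27
Step 15: insert 44 -> lo=[2, 2, 3, 6, 20, 21, 25, 29] (size 8, max 29) hi=[30, 36, 38, 43, 43, 44, 46] (size 7, min 30) -> median=29

Answer: 29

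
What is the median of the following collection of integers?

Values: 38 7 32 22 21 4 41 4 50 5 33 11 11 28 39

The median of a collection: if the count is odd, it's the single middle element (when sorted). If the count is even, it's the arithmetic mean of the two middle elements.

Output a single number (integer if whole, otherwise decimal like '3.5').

Answer: 22

Derivation:
Step 1: insert 38 -> lo=[38] (size 1, max 38) hi=[] (size 0) -> median=38
Step 2: insert 7 -> lo=[7] (size 1, max 7) hi=[38] (size 1, min 38) -> median=22.5
Step 3: insert 32 -> lo=[7, 32] (size 2, max 32) hi=[38] (size 1, min 38) -> median=32
Step 4: insert 22 -> lo=[7, 22] (size 2, max 22) hi=[32, 38] (size 2, min 32) -> median=27
Step 5: insert 21 -> lo=[7, 21, 22] (size 3, max 22) hi=[32, 38] (size 2, min 32) -> median=22
Step 6: insert 4 -> lo=[4, 7, 21] (size 3, max 21) hi=[22, 32, 38] (size 3, min 22) -> median=21.5
Step 7: insert 41 -> lo=[4, 7, 21, 22] (size 4, max 22) hi=[32, 38, 41] (size 3, min 32) -> median=22
Step 8: insert 4 -> lo=[4, 4, 7, 21] (size 4, max 21) hi=[22, 32, 38, 41] (size 4, min 22) -> median=21.5
Step 9: insert 50 -> lo=[4, 4, 7, 21, 22] (size 5, max 22) hi=[32, 38, 41, 50] (size 4, min 32) -> median=22
Step 10: insert 5 -> lo=[4, 4, 5, 7, 21] (size 5, max 21) hi=[22, 32, 38, 41, 50] (size 5, min 22) -> median=21.5
Step 11: insert 33 -> lo=[4, 4, 5, 7, 21, 22] (size 6, max 22) hi=[32, 33, 38, 41, 50] (size 5, min 32) -> median=22
Step 12: insert 11 -> lo=[4, 4, 5, 7, 11, 21] (size 6, max 21) hi=[22, 32, 33, 38, 41, 50] (size 6, min 22) -> median=21.5
Step 13: insert 11 -> lo=[4, 4, 5, 7, 11, 11, 21] (size 7, max 21) hi=[22, 32, 33, 38, 41, 50] (size 6, min 22) -> median=21
Step 14: insert 28 -> lo=[4, 4, 5, 7, 11, 11, 21] (size 7, max 21) hi=[22, 28, 32, 33, 38, 41, 50] (size 7, min 22) -> median=21.5
Step 15: insert 39 -> lo=[4, 4, 5, 7, 11, 11, 21, 22] (size 8, max 22) hi=[28, 32, 33, 38, 39, 41, 50] (size 7, min 28) -> median=22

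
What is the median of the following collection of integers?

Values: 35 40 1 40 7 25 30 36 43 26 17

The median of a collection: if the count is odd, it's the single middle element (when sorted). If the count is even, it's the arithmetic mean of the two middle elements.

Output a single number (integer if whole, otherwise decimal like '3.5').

Step 1: insert 35 -> lo=[35] (size 1, max 35) hi=[] (size 0) -> median=35
Step 2: insert 40 -> lo=[35] (size 1, max 35) hi=[40] (size 1, min 40) -> median=37.5
Step 3: insert 1 -> lo=[1, 35] (size 2, max 35) hi=[40] (size 1, min 40) -> median=35
Step 4: insert 40 -> lo=[1, 35] (size 2, max 35) hi=[40, 40] (size 2, min 40) -> median=37.5
Step 5: insert 7 -> lo=[1, 7, 35] (size 3, max 35) hi=[40, 40] (size 2, min 40) -> median=35
Step 6: insert 25 -> lo=[1, 7, 25] (size 3, max 25) hi=[35, 40, 40] (size 3, min 35) -> median=30
Step 7: insert 30 -> lo=[1, 7, 25, 30] (size 4, max 30) hi=[35, 40, 40] (size 3, min 35) -> median=30
Step 8: insert 36 -> lo=[1, 7, 25, 30] (size 4, max 30) hi=[35, 36, 40, 40] (size 4, min 35) -> median=32.5
Step 9: insert 43 -> lo=[1, 7, 25, 30, 35] (size 5, max 35) hi=[36, 40, 40, 43] (size 4, min 36) -> median=35
Step 10: insert 26 -> lo=[1, 7, 25, 26, 30] (size 5, max 30) hi=[35, 36, 40, 40, 43] (size 5, min 35) -> median=32.5
Step 11: insert 17 -> lo=[1, 7, 17, 25, 26, 30] (size 6, max 30) hi=[35, 36, 40, 40, 43] (size 5, min 35) -> median=30

Answer: 30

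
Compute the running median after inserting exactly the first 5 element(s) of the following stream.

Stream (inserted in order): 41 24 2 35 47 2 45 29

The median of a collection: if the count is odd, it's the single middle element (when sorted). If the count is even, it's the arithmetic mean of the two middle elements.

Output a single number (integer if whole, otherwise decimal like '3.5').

Step 1: insert 41 -> lo=[41] (size 1, max 41) hi=[] (size 0) -> median=41
Step 2: insert 24 -> lo=[24] (size 1, max 24) hi=[41] (size 1, min 41) -> median=32.5
Step 3: insert 2 -> lo=[2, 24] (size 2, max 24) hi=[41] (size 1, min 41) -> median=24
Step 4: insert 35 -> lo=[2, 24] (size 2, max 24) hi=[35, 41] (size 2, min 35) -> median=29.5
Step 5: insert 47 -> lo=[2, 24, 35] (size 3, max 35) hi=[41, 47] (size 2, min 41) -> median=35

Answer: 35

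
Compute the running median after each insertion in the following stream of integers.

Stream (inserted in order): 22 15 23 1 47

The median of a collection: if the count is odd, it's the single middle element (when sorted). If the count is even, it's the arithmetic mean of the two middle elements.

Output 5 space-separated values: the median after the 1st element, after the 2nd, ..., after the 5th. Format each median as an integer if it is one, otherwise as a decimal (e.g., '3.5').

Answer: 22 18.5 22 18.5 22

Derivation:
Step 1: insert 22 -> lo=[22] (size 1, max 22) hi=[] (size 0) -> median=22
Step 2: insert 15 -> lo=[15] (size 1, max 15) hi=[22] (size 1, min 22) -> median=18.5
Step 3: insert 23 -> lo=[15, 22] (size 2, max 22) hi=[23] (size 1, min 23) -> median=22
Step 4: insert 1 -> lo=[1, 15] (size 2, max 15) hi=[22, 23] (size 2, min 22) -> median=18.5
Step 5: insert 47 -> lo=[1, 15, 22] (size 3, max 22) hi=[23, 47] (size 2, min 23) -> median=22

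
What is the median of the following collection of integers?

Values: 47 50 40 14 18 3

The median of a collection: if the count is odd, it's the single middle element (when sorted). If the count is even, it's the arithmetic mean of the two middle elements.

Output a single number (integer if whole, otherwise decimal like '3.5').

Answer: 29

Derivation:
Step 1: insert 47 -> lo=[47] (size 1, max 47) hi=[] (size 0) -> median=47
Step 2: insert 50 -> lo=[47] (size 1, max 47) hi=[50] (size 1, min 50) -> median=48.5
Step 3: insert 40 -> lo=[40, 47] (size 2, max 47) hi=[50] (size 1, min 50) -> median=47
Step 4: insert 14 -> lo=[14, 40] (size 2, max 40) hi=[47, 50] (size 2, min 47) -> median=43.5
Step 5: insert 18 -> lo=[14, 18, 40] (size 3, max 40) hi=[47, 50] (size 2, min 47) -> median=40
Step 6: insert 3 -> lo=[3, 14, 18] (size 3, max 18) hi=[40, 47, 50] (size 3, min 40) -> median=29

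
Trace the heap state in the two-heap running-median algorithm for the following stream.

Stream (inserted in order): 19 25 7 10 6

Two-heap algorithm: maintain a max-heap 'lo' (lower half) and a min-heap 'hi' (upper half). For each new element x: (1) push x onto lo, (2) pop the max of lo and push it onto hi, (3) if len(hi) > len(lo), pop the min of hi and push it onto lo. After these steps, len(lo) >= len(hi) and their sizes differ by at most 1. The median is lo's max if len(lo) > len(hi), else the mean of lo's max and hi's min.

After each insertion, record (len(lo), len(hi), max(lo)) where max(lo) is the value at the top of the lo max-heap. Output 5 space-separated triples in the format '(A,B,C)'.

Answer: (1,0,19) (1,1,19) (2,1,19) (2,2,10) (3,2,10)

Derivation:
Step 1: insert 19 -> lo=[19] hi=[] -> (len(lo)=1, len(hi)=0, max(lo)=19)
Step 2: insert 25 -> lo=[19] hi=[25] -> (len(lo)=1, len(hi)=1, max(lo)=19)
Step 3: insert 7 -> lo=[7, 19] hi=[25] -> (len(lo)=2, len(hi)=1, max(lo)=19)
Step 4: insert 10 -> lo=[7, 10] hi=[19, 25] -> (len(lo)=2, len(hi)=2, max(lo)=10)
Step 5: insert 6 -> lo=[6, 7, 10] hi=[19, 25] -> (len(lo)=3, len(hi)=2, max(lo)=10)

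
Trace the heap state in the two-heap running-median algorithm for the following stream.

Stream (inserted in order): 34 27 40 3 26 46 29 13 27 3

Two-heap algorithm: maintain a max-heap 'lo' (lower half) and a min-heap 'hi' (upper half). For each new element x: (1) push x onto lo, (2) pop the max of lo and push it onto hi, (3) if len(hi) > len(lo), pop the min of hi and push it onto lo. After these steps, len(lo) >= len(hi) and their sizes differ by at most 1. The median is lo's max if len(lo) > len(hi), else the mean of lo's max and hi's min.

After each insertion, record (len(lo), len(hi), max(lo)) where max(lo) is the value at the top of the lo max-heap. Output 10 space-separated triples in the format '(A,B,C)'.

Answer: (1,0,34) (1,1,27) (2,1,34) (2,2,27) (3,2,27) (3,3,27) (4,3,29) (4,4,27) (5,4,27) (5,5,27)

Derivation:
Step 1: insert 34 -> lo=[34] hi=[] -> (len(lo)=1, len(hi)=0, max(lo)=34)
Step 2: insert 27 -> lo=[27] hi=[34] -> (len(lo)=1, len(hi)=1, max(lo)=27)
Step 3: insert 40 -> lo=[27, 34] hi=[40] -> (len(lo)=2, len(hi)=1, max(lo)=34)
Step 4: insert 3 -> lo=[3, 27] hi=[34, 40] -> (len(lo)=2, len(hi)=2, max(lo)=27)
Step 5: insert 26 -> lo=[3, 26, 27] hi=[34, 40] -> (len(lo)=3, len(hi)=2, max(lo)=27)
Step 6: insert 46 -> lo=[3, 26, 27] hi=[34, 40, 46] -> (len(lo)=3, len(hi)=3, max(lo)=27)
Step 7: insert 29 -> lo=[3, 26, 27, 29] hi=[34, 40, 46] -> (len(lo)=4, len(hi)=3, max(lo)=29)
Step 8: insert 13 -> lo=[3, 13, 26, 27] hi=[29, 34, 40, 46] -> (len(lo)=4, len(hi)=4, max(lo)=27)
Step 9: insert 27 -> lo=[3, 13, 26, 27, 27] hi=[29, 34, 40, 46] -> (len(lo)=5, len(hi)=4, max(lo)=27)
Step 10: insert 3 -> lo=[3, 3, 13, 26, 27] hi=[27, 29, 34, 40, 46] -> (len(lo)=5, len(hi)=5, max(lo)=27)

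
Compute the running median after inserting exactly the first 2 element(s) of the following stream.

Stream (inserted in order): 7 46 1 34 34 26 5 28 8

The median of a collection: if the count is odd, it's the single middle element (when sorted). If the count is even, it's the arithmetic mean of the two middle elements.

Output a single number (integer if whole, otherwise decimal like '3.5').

Answer: 26.5

Derivation:
Step 1: insert 7 -> lo=[7] (size 1, max 7) hi=[] (size 0) -> median=7
Step 2: insert 46 -> lo=[7] (size 1, max 7) hi=[46] (size 1, min 46) -> median=26.5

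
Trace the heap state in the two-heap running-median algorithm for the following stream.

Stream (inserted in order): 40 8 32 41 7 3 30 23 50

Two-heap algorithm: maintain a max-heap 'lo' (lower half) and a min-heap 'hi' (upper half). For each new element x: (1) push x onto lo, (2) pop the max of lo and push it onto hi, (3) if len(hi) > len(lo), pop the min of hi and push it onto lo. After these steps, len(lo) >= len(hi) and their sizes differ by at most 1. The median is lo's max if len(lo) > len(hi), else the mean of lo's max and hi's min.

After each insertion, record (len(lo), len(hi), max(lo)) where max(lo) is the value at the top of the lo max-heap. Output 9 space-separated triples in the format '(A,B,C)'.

Step 1: insert 40 -> lo=[40] hi=[] -> (len(lo)=1, len(hi)=0, max(lo)=40)
Step 2: insert 8 -> lo=[8] hi=[40] -> (len(lo)=1, len(hi)=1, max(lo)=8)
Step 3: insert 32 -> lo=[8, 32] hi=[40] -> (len(lo)=2, len(hi)=1, max(lo)=32)
Step 4: insert 41 -> lo=[8, 32] hi=[40, 41] -> (len(lo)=2, len(hi)=2, max(lo)=32)
Step 5: insert 7 -> lo=[7, 8, 32] hi=[40, 41] -> (len(lo)=3, len(hi)=2, max(lo)=32)
Step 6: insert 3 -> lo=[3, 7, 8] hi=[32, 40, 41] -> (len(lo)=3, len(hi)=3, max(lo)=8)
Step 7: insert 30 -> lo=[3, 7, 8, 30] hi=[32, 40, 41] -> (len(lo)=4, len(hi)=3, max(lo)=30)
Step 8: insert 23 -> lo=[3, 7, 8, 23] hi=[30, 32, 40, 41] -> (len(lo)=4, len(hi)=4, max(lo)=23)
Step 9: insert 50 -> lo=[3, 7, 8, 23, 30] hi=[32, 40, 41, 50] -> (len(lo)=5, len(hi)=4, max(lo)=30)

Answer: (1,0,40) (1,1,8) (2,1,32) (2,2,32) (3,2,32) (3,3,8) (4,3,30) (4,4,23) (5,4,30)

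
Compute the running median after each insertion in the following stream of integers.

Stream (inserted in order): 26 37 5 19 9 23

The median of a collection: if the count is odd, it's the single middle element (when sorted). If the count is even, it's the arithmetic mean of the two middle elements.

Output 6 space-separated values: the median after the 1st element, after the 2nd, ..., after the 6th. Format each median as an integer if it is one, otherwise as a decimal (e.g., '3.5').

Answer: 26 31.5 26 22.5 19 21

Derivation:
Step 1: insert 26 -> lo=[26] (size 1, max 26) hi=[] (size 0) -> median=26
Step 2: insert 37 -> lo=[26] (size 1, max 26) hi=[37] (size 1, min 37) -> median=31.5
Step 3: insert 5 -> lo=[5, 26] (size 2, max 26) hi=[37] (size 1, min 37) -> median=26
Step 4: insert 19 -> lo=[5, 19] (size 2, max 19) hi=[26, 37] (size 2, min 26) -> median=22.5
Step 5: insert 9 -> lo=[5, 9, 19] (size 3, max 19) hi=[26, 37] (size 2, min 26) -> median=19
Step 6: insert 23 -> lo=[5, 9, 19] (size 3, max 19) hi=[23, 26, 37] (size 3, min 23) -> median=21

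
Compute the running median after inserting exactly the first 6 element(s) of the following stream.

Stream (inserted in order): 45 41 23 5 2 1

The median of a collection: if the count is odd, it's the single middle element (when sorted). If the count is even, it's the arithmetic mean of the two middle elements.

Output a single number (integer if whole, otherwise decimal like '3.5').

Answer: 14

Derivation:
Step 1: insert 45 -> lo=[45] (size 1, max 45) hi=[] (size 0) -> median=45
Step 2: insert 41 -> lo=[41] (size 1, max 41) hi=[45] (size 1, min 45) -> median=43
Step 3: insert 23 -> lo=[23, 41] (size 2, max 41) hi=[45] (size 1, min 45) -> median=41
Step 4: insert 5 -> lo=[5, 23] (size 2, max 23) hi=[41, 45] (size 2, min 41) -> median=32
Step 5: insert 2 -> lo=[2, 5, 23] (size 3, max 23) hi=[41, 45] (size 2, min 41) -> median=23
Step 6: insert 1 -> lo=[1, 2, 5] (size 3, max 5) hi=[23, 41, 45] (size 3, min 23) -> median=14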